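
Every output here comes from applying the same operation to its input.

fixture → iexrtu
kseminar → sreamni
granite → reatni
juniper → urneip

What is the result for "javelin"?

Each output is the input with this applied: delete the first character, then take characters alternately from the front and the back (1st, last, 2nd, 2nd-last, ...).
Working it through for "javelin": intermediate "avelin", final "anviel".

anviel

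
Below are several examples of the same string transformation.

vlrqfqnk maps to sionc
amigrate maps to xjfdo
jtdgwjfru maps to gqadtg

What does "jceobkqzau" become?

In each case the input is transformed by: delete the last 3 characters, then shift every letter 3 places backward in the alphabet (wrapping around).
On "jceobkqzau": the first step gives "jceobkq", and the second then gives "gzblyhn".

gzblyhn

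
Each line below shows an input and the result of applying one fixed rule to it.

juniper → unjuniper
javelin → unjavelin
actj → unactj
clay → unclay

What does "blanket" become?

unblanket

The rule is to prepend "un".
On "blanket" that produces "unblanket".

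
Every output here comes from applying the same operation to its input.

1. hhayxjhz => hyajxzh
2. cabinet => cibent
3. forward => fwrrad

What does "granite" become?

The transformation: swap each adjacent pair of characters (1↔2, 3↔4, ...), then delete the first character.
On "granite": the first step gives "rgnatie", and the second then gives "gnatie".

gnatie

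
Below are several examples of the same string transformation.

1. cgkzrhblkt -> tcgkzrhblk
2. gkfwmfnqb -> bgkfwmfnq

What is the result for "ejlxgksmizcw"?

wejlxgksmizc

The pattern: move the last character to the front.
Applying that to "ejlxgksmizcw" gives "wejlxgksmizc".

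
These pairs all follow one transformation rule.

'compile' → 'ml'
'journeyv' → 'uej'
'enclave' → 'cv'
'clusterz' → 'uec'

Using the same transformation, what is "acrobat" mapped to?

In each case the input is transformed by: move the first character to the end, then keep one character in every 3, starting at position 2 (positions 2nd, 5th, 8th, ...).
For "acrobat" the result is "ra".

ra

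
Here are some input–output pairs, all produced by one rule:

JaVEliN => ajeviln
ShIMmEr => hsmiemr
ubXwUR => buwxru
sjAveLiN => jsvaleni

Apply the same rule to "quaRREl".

What's happening: swap each adjacent pair of characters (1↔2, 3↔4, ...), then convert every letter to lowercase.
Applying that to "quaRREl" gives "uqraerl".

uqraerl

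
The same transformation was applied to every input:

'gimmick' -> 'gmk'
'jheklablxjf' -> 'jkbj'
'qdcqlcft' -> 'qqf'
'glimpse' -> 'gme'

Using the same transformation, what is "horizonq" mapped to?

hin

The transformation: keep one character in every 3, starting at position 1 (positions 1st, 4th, 7th, ...).
So "horizonq" becomes "hin".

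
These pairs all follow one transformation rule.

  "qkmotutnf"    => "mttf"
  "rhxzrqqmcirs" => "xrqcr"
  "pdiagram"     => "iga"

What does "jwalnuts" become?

The transformation: delete the first character, then keep every other character starting from the second (positions 2nd, 4th, 6th, ...).
Applying that to "jwalnuts" gives "ant".

ant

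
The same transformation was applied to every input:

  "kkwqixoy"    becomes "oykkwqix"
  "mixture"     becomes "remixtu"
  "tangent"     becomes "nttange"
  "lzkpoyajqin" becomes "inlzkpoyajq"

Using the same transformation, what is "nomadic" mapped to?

The transformation: move the last 2 characters to the front (rotate right by 2).
So "nomadic" becomes "icnomad".

icnomad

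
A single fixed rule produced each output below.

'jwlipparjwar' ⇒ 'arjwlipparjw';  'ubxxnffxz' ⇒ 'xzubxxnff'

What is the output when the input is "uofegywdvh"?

vhuofegywd

In each case the input is transformed by: move the last 2 characters to the front (rotate right by 2).
Doing the same to "uofegywdvh": "vhuofegywd".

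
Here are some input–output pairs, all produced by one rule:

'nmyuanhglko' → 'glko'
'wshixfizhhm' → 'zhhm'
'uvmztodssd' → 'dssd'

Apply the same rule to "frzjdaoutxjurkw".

urkw

Each output is the input with this applied: keep only the last 4 characters.
So "frzjdaoutxjurkw" becomes "urkw".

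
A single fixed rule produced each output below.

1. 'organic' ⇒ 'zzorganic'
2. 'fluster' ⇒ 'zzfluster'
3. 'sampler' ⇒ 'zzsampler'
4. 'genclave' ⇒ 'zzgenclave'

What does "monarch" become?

Rule — prepend "zz".
On "monarch" that produces "zzmonarch".

zzmonarch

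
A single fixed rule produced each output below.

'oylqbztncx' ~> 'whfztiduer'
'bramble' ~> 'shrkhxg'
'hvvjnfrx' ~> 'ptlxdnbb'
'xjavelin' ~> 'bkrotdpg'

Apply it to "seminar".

otgxyks

In each case the input is transformed by: move the first 3 characters to the end (rotate left by 3), then shift every letter 6 places forward in the alphabet (wrapping around).
For "seminar", step one produces "inarsem"; step two turns that into "otgxyks".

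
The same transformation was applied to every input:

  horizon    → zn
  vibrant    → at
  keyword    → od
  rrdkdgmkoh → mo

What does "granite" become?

Looking at the pairs, the operation is to keep every other character starting from the first (positions 1st, 3rd, 5th, ...), then keep only the last 2 characters.
On "granite": the first step gives "gaie", and the second then gives "ie".

ie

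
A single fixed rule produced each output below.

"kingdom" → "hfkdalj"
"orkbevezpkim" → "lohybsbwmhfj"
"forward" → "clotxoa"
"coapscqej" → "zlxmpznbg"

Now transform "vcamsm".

The transformation: shift every letter 3 places backward in the alphabet (wrapping around).
"vcamsm" → "szxjpj".

szxjpj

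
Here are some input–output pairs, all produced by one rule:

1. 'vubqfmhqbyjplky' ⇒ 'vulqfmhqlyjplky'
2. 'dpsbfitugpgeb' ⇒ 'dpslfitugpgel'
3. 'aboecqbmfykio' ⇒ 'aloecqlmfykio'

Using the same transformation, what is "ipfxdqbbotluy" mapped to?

ipfxdqllotluy

In each case the input is transformed by: replace every "b" with "l".
Applying that to "ipfxdqbbotluy" gives "ipfxdqllotluy".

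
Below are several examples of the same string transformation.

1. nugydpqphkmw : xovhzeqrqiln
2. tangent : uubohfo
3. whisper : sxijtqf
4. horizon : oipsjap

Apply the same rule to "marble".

The rule is to move the last character to the front, then shift every letter 1 place forward in the alphabet (wrapping around).
So "marble" becomes "fnbscm".

fnbscm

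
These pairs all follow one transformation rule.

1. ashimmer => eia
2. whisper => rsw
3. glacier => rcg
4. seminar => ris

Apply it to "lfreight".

Looking at the pairs, the operation is to keep one character in every 3, starting at position 1 (positions 1st, 4th, 7th, ...), then reverse the string.
Working it through for "lfreight": intermediate "leh", final "hel".

hel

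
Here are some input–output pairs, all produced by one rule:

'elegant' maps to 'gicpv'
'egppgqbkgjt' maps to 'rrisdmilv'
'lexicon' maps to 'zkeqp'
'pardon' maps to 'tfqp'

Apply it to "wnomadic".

qocfke

The rule is to shift every letter 2 places forward in the alphabet (wrapping around), then delete the first 2 characters.
"wnomadic" → "ypqocfke" → "qocfke".
(Check on "lexicon": → "ngzkeqp" → "zkeqp" ✓)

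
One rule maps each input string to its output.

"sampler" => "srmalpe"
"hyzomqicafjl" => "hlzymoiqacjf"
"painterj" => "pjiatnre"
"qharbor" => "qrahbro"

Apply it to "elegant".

etelagn

The pattern: move the last character to the front, then swap each adjacent pair of characters (1↔2, 3↔4, ...).
Applying both steps to "elegant": "telegan", then "etelagn".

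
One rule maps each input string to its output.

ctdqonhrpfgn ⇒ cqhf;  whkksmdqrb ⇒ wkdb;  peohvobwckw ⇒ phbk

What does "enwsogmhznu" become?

The pattern: keep one character in every 3, starting at position 1 (positions 1st, 4th, 7th, ...).
So "enwsogmhznu" becomes "esmn".

esmn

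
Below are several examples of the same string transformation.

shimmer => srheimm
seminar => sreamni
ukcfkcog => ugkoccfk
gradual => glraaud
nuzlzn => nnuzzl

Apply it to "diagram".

What's happening: take characters alternately from the front and the back (1st, last, 2nd, 2nd-last, ...).
So "diagram" becomes "dmiaarg".

dmiaarg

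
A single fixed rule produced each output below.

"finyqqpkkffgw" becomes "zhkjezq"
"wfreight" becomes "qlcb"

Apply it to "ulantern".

ounl

Rule — keep every other character starting from the first (positions 1st, 3rd, 5th, ...), then shift every letter 6 places backward in the alphabet (wrapping around).
"ulantern" → "uatr" → "ounl".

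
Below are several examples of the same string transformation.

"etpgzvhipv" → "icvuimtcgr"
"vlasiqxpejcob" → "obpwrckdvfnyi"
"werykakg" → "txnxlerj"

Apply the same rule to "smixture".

rehgkvzf

Rule — shift every letter 13 places forward in the alphabet (wrapping around) — i.e. ROT13, then reverse the string.
Applying that to "smixture" gives "rehgkvzf".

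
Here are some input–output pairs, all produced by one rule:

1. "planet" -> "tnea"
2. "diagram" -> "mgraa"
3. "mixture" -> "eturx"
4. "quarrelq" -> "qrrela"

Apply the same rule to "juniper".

ripen

The rule is to delete the first 2 characters, then swap the first and last characters.
On "juniper": the first step gives "niper", and the second then gives "ripen".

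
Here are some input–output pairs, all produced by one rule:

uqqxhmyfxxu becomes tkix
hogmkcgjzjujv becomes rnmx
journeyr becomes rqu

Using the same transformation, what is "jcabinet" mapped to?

In each case the input is transformed by: shift every letter 3 places forward in the alphabet (wrapping around), then keep one character in every 3, starting at position 2 (positions 2nd, 5th, 8th, ...).
"jcabinet" → "mfdelqhw" → "flw".

flw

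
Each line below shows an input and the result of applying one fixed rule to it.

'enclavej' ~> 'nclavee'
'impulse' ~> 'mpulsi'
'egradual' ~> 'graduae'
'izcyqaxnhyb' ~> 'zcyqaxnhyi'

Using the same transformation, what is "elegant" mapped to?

What's happening: delete the last character, then move the first character to the end.
"elegant" → "elegan" → "legane".

legane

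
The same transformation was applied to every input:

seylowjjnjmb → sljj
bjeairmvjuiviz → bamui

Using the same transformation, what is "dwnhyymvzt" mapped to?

Looking at the pairs, the operation is to keep one character in every 3, starting at position 1 (positions 1st, 4th, 7th, ...).
"dwnhyymvzt" → "dhmt".

dhmt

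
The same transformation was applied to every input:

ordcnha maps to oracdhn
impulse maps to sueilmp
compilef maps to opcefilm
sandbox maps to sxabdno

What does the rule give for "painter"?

The rule is to sort the characters into alphabetical order, then move the last 2 characters to the front (rotate right by 2).
"painter" → "aeinprt" → "rtaeinp".
(Check on "impulse": → "eilmpsu" → "sueilmp" ✓)

rtaeinp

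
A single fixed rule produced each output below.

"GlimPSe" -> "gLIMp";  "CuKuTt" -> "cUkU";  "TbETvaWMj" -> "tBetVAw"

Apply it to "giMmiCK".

GImMI

Each output is the input with this applied: flip the case of every letter, then delete the last 2 characters.
Applying both steps to "giMmiCK": "GImMIck", then "GImMI".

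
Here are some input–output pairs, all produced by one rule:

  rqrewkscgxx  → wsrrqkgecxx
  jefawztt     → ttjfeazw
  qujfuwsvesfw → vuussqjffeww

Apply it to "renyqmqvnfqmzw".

Each output is the input with this applied: sort the characters into reverse alphabetical order, then move the first 2 characters to the end (rotate left by 2).
On "renyqmqvnfqmzw": the first step gives "zywvrqqqnnmmfe", and the second then gives "wvrqqqnnmmfezy".

wvrqqqnnmmfezy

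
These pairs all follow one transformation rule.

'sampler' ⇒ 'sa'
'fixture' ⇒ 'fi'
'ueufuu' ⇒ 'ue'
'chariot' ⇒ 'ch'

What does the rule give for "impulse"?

Each output is the input with this applied: keep only the first 2 characters.
For "impulse" the result is "im".

im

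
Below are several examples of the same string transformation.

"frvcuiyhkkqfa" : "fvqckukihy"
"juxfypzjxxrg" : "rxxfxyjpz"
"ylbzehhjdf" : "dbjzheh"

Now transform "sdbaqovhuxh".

The transformation: take characters alternately from the front and the back (1st, last, 2nd, 2nd-last, ...), then delete the first 3 characters.
Starting from "sdbaqovhuxh": after the first operation, "shdxbuahqvo"; after the second, "xbuahqvo".
(Check on "ylbzehhjdf": → "yfldbjzheh" → "dbjzheh" ✓)

xbuahqvo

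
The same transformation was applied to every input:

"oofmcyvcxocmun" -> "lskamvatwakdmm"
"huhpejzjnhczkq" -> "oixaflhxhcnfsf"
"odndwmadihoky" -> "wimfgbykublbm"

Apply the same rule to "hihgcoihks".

What's happening: reverse the string, then shift every letter 2 places backward in the alphabet (wrapping around).
"hihgcoihks" → "skhiocghih" → "qifgmaefgf".
(Check on "huhpejzjnhczkq": → "qkzchnjzjephuh" → "oixaflhxhcnfsf" ✓)

qifgmaefgf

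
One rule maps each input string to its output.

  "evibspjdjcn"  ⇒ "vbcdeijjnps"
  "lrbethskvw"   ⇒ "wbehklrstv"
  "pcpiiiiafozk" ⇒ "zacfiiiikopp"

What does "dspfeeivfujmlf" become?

What's happening: sort the characters into alphabetical order, then move the last character to the front.
Starting from "dspfeeivfujmlf": after the first operation, "deefffijlmpsuv"; after the second, "vdeefffijlmpsu".

vdeefffijlmpsu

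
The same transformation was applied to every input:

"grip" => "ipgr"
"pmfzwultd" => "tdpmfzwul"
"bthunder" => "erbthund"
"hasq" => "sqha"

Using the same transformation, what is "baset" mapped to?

Each output is the input with this applied: move the last 2 characters to the front (rotate right by 2).
Applying that to "baset" gives "etbas".

etbas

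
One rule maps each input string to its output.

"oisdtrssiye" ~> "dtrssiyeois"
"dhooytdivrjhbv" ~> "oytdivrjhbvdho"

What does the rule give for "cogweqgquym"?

Rule — move the first 3 characters to the end (rotate left by 3).
On "cogweqgquym" that produces "weqgquymcog".

weqgquymcog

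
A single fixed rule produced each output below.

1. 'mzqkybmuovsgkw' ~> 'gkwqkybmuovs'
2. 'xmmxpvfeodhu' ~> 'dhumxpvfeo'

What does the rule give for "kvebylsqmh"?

qmhebyls

The transformation: delete the first 2 characters, then move the last 3 characters to the front (rotate right by 3).
On "kvebylsqmh" that produces "qmhebyls".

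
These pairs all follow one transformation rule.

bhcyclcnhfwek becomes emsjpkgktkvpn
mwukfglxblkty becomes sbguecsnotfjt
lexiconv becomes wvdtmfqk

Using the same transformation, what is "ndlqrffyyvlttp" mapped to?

What's happening: move the last 3 characters to the front (rotate right by 3), then shift every letter 8 places forward in the alphabet (wrapping around).
On "ndlqrffyyvlttp": the first step gives "ttpndlqrffyyvl", and the second then gives "bbxvltyznnggdt".

bbxvltyznnggdt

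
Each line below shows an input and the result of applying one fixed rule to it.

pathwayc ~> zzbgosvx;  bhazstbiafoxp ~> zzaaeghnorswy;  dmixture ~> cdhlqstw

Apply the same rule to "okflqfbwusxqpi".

Each output is the input with this applied: sort the characters into alphabetical order, then shift every letter 1 place backward in the alphabet (wrapping around).
"okflqfbwusxqpi" → "aeehjknopprtvw".

aeehjknopprtvw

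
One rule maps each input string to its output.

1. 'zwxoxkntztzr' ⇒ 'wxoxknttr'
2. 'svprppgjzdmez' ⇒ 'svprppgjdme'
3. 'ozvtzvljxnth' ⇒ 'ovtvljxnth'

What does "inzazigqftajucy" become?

Each output is the input with this applied: remove every "z".
On "inzazigqftajucy" that produces "inaigqftajucy".

inaigqftajucy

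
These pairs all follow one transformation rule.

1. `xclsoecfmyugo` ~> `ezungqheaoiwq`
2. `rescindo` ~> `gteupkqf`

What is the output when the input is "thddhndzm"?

jvffpjbfo

Looking at the pairs, the operation is to shift every letter 2 places forward in the alphabet (wrapping around), then swap each adjacent pair of characters (1↔2, 3↔4, ...).
Working it through for "thddhndzm": intermediate "vjffjpfbo", final "jvffpjbfo".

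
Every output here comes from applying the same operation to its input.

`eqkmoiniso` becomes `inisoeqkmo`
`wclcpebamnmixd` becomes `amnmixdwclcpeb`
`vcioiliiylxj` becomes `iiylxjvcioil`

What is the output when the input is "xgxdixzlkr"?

The pattern: swap the front and back halves of the string.
So "xgxdixzlkr" becomes "xzlkrxgxdi".

xzlkrxgxdi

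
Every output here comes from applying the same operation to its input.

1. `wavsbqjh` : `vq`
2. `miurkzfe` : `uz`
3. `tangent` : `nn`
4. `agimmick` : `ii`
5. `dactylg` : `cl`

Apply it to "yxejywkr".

ew

The transformation: keep one character in every 3, starting at position 3 (positions 3rd, 6th, 9th, ...).
For "yxejywkr" the result is "ew".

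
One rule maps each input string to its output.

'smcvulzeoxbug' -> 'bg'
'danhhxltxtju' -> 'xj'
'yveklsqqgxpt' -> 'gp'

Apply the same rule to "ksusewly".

Each output is the input with this applied: keep every other character starting from the first (positions 1st, 3rd, 5th, ...), then keep only the last 2 characters.
On "ksusewly": the first step gives "kuel", and the second then gives "el".
(Check on "yveklsqqgxpt": → "yelqgp" → "gp" ✓)

el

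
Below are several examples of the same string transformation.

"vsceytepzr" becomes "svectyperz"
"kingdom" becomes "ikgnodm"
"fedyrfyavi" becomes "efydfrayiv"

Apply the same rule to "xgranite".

Looking at the pairs, the operation is to swap each adjacent pair of characters (1↔2, 3↔4, ...).
On "xgranite" that produces "gxarinet".

gxarinet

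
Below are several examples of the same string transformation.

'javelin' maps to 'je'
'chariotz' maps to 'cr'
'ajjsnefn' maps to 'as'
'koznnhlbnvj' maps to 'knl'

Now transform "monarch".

What's happening: keep one character in every 3, starting at position 1 (positions 1st, 4th, 7th, ...), then delete the last character.
Working it through for "monarch": intermediate "mah", final "ma".

ma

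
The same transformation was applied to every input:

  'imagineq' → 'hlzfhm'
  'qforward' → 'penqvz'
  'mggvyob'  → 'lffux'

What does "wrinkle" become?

The transformation: delete the last 2 characters, then shift every letter 1 place backward in the alphabet (wrapping around).
Applying that to "wrinkle" gives "vqhmj".
(Check on "qforward": → "qforwa" → "penqvz" ✓)

vqhmj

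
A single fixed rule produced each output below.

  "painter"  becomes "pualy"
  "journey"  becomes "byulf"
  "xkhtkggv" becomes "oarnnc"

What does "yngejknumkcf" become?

The transformation: shift every letter 7 places forward in the alphabet (wrapping around), then delete the first 2 characters.
On "yngejknumkcf": the first step gives "funlqrubtrjm", and the second then gives "nlqrubtrjm".
(Check on "painter": → "whpualy" → "pualy" ✓)

nlqrubtrjm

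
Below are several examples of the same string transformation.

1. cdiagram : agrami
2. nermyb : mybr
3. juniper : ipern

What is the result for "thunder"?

nderu

The rule is to delete the first 2 characters, then move the first character to the end.
For "thunder", step one produces "under"; step two turns that into "nderu".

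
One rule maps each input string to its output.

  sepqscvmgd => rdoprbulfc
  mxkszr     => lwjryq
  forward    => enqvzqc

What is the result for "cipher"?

Rule — shift every letter 1 place backward in the alphabet (wrapping around).
Doing the same to "cipher": "bhogdq".

bhogdq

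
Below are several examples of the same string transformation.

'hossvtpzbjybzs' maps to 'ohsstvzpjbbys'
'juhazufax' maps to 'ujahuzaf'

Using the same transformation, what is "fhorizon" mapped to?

Each output is the input with this applied: swap each adjacent pair of characters (1↔2, 3↔4, ...), then delete the last character.
Starting from "fhorizon": after the first operation, "hfrozino"; after the second, "hfrozin".
(Check on "hossvtpzbjybzs": → "ohsstvzpjbbysz" → "ohsstvzpjbbys" ✓)

hfrozin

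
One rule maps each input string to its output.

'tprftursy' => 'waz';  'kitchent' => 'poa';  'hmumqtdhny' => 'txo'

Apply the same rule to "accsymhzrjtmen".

The transformation: shift every letter 7 places forward in the alphabet (wrapping around), then keep one character in every 3, starting at position 2 (positions 2nd, 5th, 8th, ...).
"accsymhzrjtmen" → "hjjzftogyqatlu" → "jfgau".

jfgau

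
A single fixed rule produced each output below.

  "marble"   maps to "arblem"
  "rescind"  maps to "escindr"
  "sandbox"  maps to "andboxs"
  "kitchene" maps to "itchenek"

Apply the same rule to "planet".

Each output is the input with this applied: move the first character to the end.
Doing the same to "planet": "lanetp".

lanetp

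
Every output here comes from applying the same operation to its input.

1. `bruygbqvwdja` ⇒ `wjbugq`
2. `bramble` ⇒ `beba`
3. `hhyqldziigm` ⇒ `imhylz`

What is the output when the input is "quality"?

iyqa

The transformation: keep every other character starting from the first (positions 1st, 3rd, 5th, ...), then move the last 2 characters to the front (rotate right by 2).
For "quality", step one produces "qaiy"; step two turns that into "iyqa".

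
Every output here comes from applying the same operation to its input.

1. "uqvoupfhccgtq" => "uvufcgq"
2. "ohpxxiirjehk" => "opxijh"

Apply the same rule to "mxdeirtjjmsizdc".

The pattern: keep every other character starting from the first (positions 1st, 3rd, 5th, ...).
Doing the same to "mxdeirtjjmsizdc": "mditjszc".

mditjszc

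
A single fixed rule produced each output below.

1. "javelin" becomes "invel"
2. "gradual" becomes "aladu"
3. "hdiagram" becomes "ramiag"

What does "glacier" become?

What's happening: delete the first 2 characters, then move the first 3 characters to the end (rotate left by 3).
Applying that to "glacier" gives "eraci".

eraci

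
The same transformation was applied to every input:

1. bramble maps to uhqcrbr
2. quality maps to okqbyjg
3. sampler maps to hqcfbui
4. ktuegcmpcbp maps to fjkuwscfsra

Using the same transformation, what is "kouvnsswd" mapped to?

tekldiima

What's happening: swap the first and last characters, then shift every letter 10 places backward in the alphabet (wrapping around).
On "kouvnsswd": the first step gives "douvnsswk", and the second then gives "tekldiima".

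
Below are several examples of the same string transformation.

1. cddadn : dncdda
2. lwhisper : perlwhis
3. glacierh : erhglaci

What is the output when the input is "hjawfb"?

fbhjaw

Each output is the input with this applied: swap the front and back halves of the string, then move the first character to the end.
For "hjawfb" the result is "fbhjaw".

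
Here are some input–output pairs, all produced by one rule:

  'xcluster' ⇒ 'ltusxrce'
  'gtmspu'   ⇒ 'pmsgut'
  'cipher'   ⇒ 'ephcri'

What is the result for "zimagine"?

In each case the input is transformed by: take characters alternately from the front and the back (1st, last, 2nd, 2nd-last, ...), then swap the front and back halves of the string.
For "zimagine", step one produces "zeinmiag"; step two turns that into "miagzein".

miagzein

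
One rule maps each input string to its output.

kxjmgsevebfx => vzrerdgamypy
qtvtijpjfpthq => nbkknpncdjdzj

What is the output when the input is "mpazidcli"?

The pattern: move the last 3 characters to the front (rotate right by 3), then shift every letter 6 places backward in the alphabet (wrapping around).
On "mpazidcli": the first step gives "climpazid", and the second then gives "wfcgjutcx".

wfcgjutcx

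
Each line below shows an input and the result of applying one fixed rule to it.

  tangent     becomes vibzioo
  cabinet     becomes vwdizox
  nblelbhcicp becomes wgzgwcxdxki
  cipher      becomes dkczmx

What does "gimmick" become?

In each case the input is transformed by: move the first character to the end, then shift every letter 5 places backward in the alphabet (wrapping around).
Working it through for "gimmick": intermediate "immickg", final "dhhdxfb".
(Check on "cipher": → "ipherc" → "dkczmx" ✓)

dhhdxfb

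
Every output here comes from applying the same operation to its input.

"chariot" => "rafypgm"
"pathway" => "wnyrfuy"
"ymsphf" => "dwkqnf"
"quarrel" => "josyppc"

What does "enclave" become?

cclajyt

The transformation: move the last character to the front, then shift every letter 2 places backward in the alphabet (wrapping around).
Applying both steps to "enclave": "eenclav", then "cclajyt".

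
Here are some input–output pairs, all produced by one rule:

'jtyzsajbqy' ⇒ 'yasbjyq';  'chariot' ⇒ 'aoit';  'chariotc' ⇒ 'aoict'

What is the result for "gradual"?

aaul

Looking at the pairs, the operation is to swap each adjacent pair of characters (1↔2, 3↔4, ...), then delete the first 3 characters.
So "gradual" becomes "aaul".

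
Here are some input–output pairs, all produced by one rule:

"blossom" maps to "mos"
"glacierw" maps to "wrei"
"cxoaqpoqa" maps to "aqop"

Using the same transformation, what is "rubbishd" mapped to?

dhsi

The transformation: take characters alternately from the front and the back (1st, last, 2nd, 2nd-last, ...), then keep every other character starting from the second (positions 2nd, 4th, 6th, ...).
For "rubbishd" the result is "dhsi".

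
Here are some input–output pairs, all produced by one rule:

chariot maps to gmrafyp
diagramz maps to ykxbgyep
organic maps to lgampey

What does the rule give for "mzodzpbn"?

Each output is the input with this applied: move the last 3 characters to the front (rotate right by 3), then shift every letter 2 places backward in the alphabet (wrapping around).
For "mzodzpbn", step one produces "pbnmzodz"; step two turns that into "nzlkxmbx".

nzlkxmbx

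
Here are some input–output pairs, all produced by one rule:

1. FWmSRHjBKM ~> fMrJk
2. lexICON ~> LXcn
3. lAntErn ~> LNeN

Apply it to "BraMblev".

The pattern: keep every other character starting from the first (positions 1st, 3rd, 5th, ...), then flip the case of every letter.
On "BraMblev": the first step gives "Babe", and the second then gives "bABE".
(Check on "lexICON": → "lxCN" → "LXcn" ✓)

bABE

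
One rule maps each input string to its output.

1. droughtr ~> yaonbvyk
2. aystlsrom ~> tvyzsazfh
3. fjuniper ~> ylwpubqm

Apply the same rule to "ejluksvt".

Each output is the input with this applied: reverse the string, then shift every letter 7 places forward in the alphabet (wrapping around).
On "ejluksvt": the first step gives "tvskulje", and the second then gives "aczrbsql".

aczrbsql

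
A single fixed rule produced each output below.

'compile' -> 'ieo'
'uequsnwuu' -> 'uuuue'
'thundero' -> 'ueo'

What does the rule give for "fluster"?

Looking at the pairs, the operation is to move the first 2 characters to the end (rotate left by 2), then keep only the vowels.
Doing the same to "fluster": "ue".

ue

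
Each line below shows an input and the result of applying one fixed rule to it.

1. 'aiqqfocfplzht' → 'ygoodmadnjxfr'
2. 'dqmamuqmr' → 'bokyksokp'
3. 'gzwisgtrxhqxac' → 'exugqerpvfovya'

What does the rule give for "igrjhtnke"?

gephfrlic

In each case the input is transformed by: shift every letter 2 places backward in the alphabet (wrapping around).
"igrjhtnke" → "gephfrlic".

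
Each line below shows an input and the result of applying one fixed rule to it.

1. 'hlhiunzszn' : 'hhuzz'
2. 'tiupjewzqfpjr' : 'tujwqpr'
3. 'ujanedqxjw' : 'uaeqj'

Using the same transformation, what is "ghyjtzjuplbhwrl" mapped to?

What's happening: keep every other character starting from the first (positions 1st, 3rd, 5th, ...).
So "ghyjtzjuplbhwrl" becomes "gytjpbwl".

gytjpbwl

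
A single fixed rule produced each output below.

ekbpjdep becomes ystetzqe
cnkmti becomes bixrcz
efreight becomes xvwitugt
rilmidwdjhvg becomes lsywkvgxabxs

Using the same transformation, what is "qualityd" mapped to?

xinsfjpa

Rule — swap the front and back halves of the string, then shift every letter 11 places backward in the alphabet (wrapping around).
Working it through for "qualityd": intermediate "itydqual", final "xinsfjpa".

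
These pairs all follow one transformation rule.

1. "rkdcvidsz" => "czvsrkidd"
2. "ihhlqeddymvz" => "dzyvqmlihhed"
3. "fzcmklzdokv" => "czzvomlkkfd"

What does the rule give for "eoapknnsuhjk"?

The rule is to sort the characters into reverse alphabetical order, then move the last character to the front.
Working it through for "eoapknnsuhjk": intermediate "usponnkkjhea", final "ausponnkkjhe".

ausponnkkjhe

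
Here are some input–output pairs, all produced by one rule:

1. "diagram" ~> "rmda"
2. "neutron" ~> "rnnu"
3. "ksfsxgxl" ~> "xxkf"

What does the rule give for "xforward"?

Looking at the pairs, the operation is to keep every other character starting from the first (positions 1st, 3rd, 5th, ...), then move the last 2 characters to the front (rotate right by 2).
For "xforward", step one produces "xowr"; step two turns that into "wrxo".

wrxo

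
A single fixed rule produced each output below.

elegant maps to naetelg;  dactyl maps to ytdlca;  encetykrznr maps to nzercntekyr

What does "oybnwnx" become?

nwoxbyn

The rule is to move the last 3 characters to the front (rotate right by 3), then swap each adjacent pair of characters (1↔2, 3↔4, ...).
Working it through for "oybnwnx": intermediate "wnxoybn", final "nwoxbyn".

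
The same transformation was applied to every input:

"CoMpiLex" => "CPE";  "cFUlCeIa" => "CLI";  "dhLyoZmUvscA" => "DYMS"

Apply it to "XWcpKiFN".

XPF

In each case the input is transformed by: keep one character in every 3, starting at position 1 (positions 1st, 4th, 7th, ...), then convert every letter to uppercase.
Working it through for "XWcpKiFN": intermediate "XpF", final "XPF".
(Check on "cFUlCeIa": → "clI" → "CLI" ✓)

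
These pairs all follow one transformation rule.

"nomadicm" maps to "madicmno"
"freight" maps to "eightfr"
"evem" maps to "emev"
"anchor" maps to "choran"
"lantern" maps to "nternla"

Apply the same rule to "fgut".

Looking at the pairs, the operation is to move the first 2 characters to the end (rotate left by 2).
"fgut" → "utfg".

utfg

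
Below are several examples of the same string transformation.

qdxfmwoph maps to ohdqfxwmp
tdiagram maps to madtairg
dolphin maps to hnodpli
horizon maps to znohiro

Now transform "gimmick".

What's happening: swap each adjacent pair of characters (1↔2, 3↔4, ...), then move the last 2 characters to the front (rotate right by 2).
So "gimmick" becomes "ikigmmc".

ikigmmc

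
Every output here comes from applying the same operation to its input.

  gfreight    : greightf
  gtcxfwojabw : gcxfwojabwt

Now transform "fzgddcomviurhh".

fgddcomviurhhz

Rule — move the first character to the end, then swap the first and last characters.
Applying both steps to "fzgddcomviurhh": "zgddcomviurhhf", then "fgddcomviurhhz".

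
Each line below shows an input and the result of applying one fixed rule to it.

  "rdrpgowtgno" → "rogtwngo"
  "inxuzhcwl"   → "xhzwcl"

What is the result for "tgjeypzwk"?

jpywzk

Each output is the input with this applied: swap each adjacent pair of characters (1↔2, 3↔4, ...), then delete the first 3 characters.
"tgjeypzwk" → "gtejpywzk" → "jpywzk".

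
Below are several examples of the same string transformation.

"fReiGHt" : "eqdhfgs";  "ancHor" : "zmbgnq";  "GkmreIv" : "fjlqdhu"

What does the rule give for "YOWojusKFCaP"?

xnvnitrjebzo

Looking at the pairs, the operation is to shift every letter 1 place backward in the alphabet (wrapping around), then convert every letter to lowercase.
Applying both steps to "YOWojusKFCaP": "XNVnitrJEBzO", then "xnvnitrjebzo".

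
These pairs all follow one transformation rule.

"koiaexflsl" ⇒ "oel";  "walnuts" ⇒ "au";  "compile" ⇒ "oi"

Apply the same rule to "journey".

on

Rule — keep one character in every 3, starting at position 2 (positions 2nd, 5th, 8th, ...).
On "journey" that produces "on".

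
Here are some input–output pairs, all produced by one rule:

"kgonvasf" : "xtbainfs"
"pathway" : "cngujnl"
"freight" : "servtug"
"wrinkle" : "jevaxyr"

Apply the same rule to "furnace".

The pattern: shift every letter 13 places forward in the alphabet (wrapping around) — i.e. ROT13.
Doing the same to "furnace": "sheanpr".

sheanpr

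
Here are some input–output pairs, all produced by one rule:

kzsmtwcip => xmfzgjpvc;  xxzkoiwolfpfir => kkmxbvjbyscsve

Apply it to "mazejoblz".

znmrwboym

In each case the input is transformed by: shift every letter 13 places forward in the alphabet (wrapping around) — i.e. ROT13.
So "mazejoblz" becomes "znmrwboym".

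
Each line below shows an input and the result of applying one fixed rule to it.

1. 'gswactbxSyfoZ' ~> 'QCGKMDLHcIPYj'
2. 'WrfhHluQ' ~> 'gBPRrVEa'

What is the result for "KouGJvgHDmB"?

Each output is the input with this applied: flip the case of every letter, then shift every letter 10 places forward in the alphabet (wrapping around).
Starting from "KouGJvgHDmB": after the first operation, "kOUgjVGhdMb"; after the second, "uYEqtFQrnWl".

uYEqtFQrnWl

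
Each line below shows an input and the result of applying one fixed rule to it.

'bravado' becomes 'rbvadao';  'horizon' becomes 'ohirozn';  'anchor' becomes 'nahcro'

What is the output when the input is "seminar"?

Rule — swap each adjacent pair of characters (1↔2, 3↔4, ...).
"seminar" → "esimanr".

esimanr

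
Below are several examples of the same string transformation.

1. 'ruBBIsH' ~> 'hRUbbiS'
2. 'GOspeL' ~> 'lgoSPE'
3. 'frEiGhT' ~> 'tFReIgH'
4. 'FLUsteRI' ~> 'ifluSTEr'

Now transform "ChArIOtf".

FcHaRioT

Looking at the pairs, the operation is to move the last character to the front, then flip the case of every letter.
"ChArIOtf" → "fChArIOt" → "FcHaRioT".
(Check on "FLUsteRI": → "IFLUsteR" → "ifluSTEr" ✓)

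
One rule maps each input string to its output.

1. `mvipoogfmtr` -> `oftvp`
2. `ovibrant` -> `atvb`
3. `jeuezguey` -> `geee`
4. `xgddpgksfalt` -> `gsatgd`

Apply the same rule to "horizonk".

okoi

What's happening: keep every other character starting from the second (positions 2nd, 4th, 6th, ...), then move the first 2 characters to the end (rotate left by 2).
For "horizonk", step one produces "oiok"; step two turns that into "okoi".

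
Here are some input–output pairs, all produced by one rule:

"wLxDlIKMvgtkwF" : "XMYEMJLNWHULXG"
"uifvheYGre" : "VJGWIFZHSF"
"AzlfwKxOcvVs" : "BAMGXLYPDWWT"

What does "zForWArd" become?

AGPSXBSE

The pattern: shift every letter 1 place forward in the alphabet (wrapping around), then convert every letter to uppercase.
"zForWArd" → "aGpsXBse" → "AGPSXBSE".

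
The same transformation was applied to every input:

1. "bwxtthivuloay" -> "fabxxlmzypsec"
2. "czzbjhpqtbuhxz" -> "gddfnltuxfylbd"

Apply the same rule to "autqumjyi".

Each output is the input with this applied: shift every letter 4 places forward in the alphabet (wrapping around).
So "autqumjyi" becomes "eyxuyqncm".

eyxuyqncm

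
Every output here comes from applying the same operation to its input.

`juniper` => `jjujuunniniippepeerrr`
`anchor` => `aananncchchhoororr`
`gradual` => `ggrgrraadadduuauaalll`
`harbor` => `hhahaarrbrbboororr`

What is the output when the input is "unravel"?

uununnrraraavveveelll

In each case the input is transformed by: repeat every character 3 times, then swap each adjacent pair of characters (1↔2, 3↔4, ...).
Working it through for "unravel": intermediate "uuunnnrrraaavvveeelll", final "uununnrraraavveveelll".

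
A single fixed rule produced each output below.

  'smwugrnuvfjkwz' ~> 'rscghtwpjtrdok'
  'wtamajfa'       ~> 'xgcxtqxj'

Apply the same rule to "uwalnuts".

krqprtxi

Looking at the pairs, the operation is to shift every letter 3 places backward in the alphabet (wrapping around), then swap the front and back halves of the string.
"uwalnuts" → "rtxikrqp" → "krqprtxi".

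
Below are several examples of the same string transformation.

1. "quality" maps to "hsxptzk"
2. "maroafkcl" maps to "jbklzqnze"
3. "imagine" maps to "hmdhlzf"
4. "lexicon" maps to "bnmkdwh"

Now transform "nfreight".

Looking at the pairs, the operation is to move the last 3 characters to the front (rotate right by 3), then shift every letter 1 place backward in the alphabet (wrapping around).
Applying that to "nfreight" gives "fgsmeqdh".

fgsmeqdh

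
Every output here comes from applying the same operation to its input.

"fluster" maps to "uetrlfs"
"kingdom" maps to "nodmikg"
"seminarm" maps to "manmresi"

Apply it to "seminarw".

Looking at the pairs, the operation is to swap each adjacent pair of characters (1↔2, 3↔4, ...), then move the first 3 characters to the end (rotate left by 3).
Applying that to "seminarw" gives "manwresi".

manwresi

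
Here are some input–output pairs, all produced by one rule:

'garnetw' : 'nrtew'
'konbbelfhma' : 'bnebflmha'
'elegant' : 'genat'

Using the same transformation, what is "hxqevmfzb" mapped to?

The pattern: swap each adjacent pair of characters (1↔2, 3↔4, ...), then delete the first 2 characters.
Working it through for "hxqevmfzb": intermediate "xheqmvzfb", final "eqmvzfb".

eqmvzfb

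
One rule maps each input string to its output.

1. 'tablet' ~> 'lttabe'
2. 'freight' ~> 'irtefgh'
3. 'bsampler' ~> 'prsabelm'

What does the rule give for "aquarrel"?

Looking at the pairs, the operation is to sort the characters into alphabetical order, then move the last 3 characters to the front (rotate right by 3).
For "aquarrel", step one produces "aaelqrru"; step two turns that into "rruaaelq".

rruaaelq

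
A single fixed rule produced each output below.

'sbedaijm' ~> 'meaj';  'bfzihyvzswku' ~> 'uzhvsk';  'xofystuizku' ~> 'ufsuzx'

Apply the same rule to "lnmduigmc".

cmugl

Rule — swap the first and last characters, then keep every other character starting from the first (positions 1st, 3rd, 5th, ...).
Starting from "lnmduigmc": after the first operation, "cnmduigml"; after the second, "cmugl".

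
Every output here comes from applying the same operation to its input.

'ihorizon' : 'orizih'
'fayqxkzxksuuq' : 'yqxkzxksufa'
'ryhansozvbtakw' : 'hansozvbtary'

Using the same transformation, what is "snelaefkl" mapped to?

In each case the input is transformed by: delete the last 2 characters, then move the first 2 characters to the end (rotate left by 2).
Starting from "snelaefkl": after the first operation, "snelaef"; after the second, "elaefsn".

elaefsn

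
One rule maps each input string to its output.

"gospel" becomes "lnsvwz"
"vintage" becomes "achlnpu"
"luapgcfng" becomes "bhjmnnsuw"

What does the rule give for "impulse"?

The pattern: shift every letter 7 places forward in the alphabet (wrapping around), then sort the characters into alphabetical order.
Starting from "impulse": after the first operation, "ptwbszl"; after the second, "blpstwz".
(Check on "luapgcfng": → "sbhwnjmun" → "bhjmnnsuw" ✓)

blpstwz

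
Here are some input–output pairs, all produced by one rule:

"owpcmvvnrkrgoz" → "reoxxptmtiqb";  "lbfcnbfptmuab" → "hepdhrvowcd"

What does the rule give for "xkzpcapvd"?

brecrxf

What's happening: delete the first 2 characters, then shift every letter 2 places forward in the alphabet (wrapping around).
Applying both steps to "xkzpcapvd": "zpcapvd", then "brecrxf".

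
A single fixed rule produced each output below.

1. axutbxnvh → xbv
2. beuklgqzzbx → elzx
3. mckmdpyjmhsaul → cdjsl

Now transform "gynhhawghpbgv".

Rule — keep one character in every 3, starting at position 2 (positions 2nd, 5th, 8th, ...).
"gynhhawghpbgv" → "yhgb".

yhgb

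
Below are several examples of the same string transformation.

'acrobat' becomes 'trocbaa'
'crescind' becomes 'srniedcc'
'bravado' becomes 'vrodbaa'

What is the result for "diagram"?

The rule is to sort the characters into reverse alphabetical order.
Applying that to "diagram" gives "rmigdaa".

rmigdaa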